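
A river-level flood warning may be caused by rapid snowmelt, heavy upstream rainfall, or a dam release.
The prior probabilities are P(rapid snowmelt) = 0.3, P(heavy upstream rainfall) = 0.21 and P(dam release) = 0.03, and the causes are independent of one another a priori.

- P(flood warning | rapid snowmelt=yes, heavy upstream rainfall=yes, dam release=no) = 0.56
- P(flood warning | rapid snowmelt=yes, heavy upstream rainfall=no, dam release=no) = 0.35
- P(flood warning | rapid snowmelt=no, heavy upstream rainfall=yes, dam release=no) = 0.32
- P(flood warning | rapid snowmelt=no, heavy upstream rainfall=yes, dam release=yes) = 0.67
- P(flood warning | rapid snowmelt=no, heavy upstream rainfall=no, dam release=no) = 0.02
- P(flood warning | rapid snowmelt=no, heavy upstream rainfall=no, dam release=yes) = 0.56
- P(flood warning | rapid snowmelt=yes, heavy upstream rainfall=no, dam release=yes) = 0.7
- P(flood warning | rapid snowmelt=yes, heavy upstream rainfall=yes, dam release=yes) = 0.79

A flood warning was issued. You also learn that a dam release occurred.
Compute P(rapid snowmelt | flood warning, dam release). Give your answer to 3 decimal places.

P(rapid snowmelt | flood warning, dam release) ≈ 0.346

By total probability over the 4 (rapid snowmelt, heavy upstream rainfall) configurations:
  P(flood warning | dam release) = 0.56·0.7·0.79 + 0.67·0.7·0.21 + 0.7·0.3·0.79 + 0.79·0.3·0.21
        = 0.309680 + 0.098490 + 0.165900 + 0.049770 = 0.623840
Keeping only the rapid snowmelt-present terms gives 0.215670, so
  P(rapid snowmelt | flood warning, dam release) = 0.215670 / 0.623840 ≈ 0.346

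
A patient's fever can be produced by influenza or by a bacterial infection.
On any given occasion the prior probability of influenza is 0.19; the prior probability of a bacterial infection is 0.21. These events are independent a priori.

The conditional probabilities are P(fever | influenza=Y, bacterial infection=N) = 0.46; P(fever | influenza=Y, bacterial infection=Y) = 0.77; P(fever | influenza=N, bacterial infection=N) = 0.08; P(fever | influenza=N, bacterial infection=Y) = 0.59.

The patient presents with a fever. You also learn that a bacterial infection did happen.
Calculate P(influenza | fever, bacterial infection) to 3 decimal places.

P(fever | bacterial infection) = 0.59×0.81 + 0.77×0.19 = 0.477900 + 0.146300 = 0.624200
Restricting to configurations with influenza present: 0.77×0.19 = 0.146300.
P(influenza | fever, bacterial infection) = 0.146300 / 0.624200 ≈ 0.234

P(influenza | fever, bacterial infection) ≈ 0.234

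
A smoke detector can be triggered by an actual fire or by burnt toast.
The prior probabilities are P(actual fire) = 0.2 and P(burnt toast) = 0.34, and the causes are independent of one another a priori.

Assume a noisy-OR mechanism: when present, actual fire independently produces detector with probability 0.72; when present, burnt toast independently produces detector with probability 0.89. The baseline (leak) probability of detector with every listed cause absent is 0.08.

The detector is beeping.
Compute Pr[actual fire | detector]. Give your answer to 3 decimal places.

Under noisy-OR, P(detector | causes) = 1 − (1−0.08)·∏(1−qᵢ) over the active causes.
Weight on actual fire=true, given the evidence: 0.097997 + 0.066073 = 0.164070
The normalizing constant is 0.08×0.8×0.66 + 0.8988×0.8×0.34 + 0.7424×0.2×0.66 + 0.971664×0.2×0.34 = 0.450784
Posterior = 0.164070 / 0.450784 ≈ 0.364

Pr[actual fire | detector] ≈ 0.364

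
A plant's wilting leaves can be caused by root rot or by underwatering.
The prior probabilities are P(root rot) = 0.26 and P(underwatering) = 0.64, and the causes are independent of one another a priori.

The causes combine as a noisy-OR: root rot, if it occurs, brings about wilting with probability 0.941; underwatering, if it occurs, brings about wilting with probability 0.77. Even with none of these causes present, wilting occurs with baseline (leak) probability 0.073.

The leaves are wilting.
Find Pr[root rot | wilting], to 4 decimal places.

Under noisy-OR, P(wilting | causes) = 1 − (1−0.073)·∏(1−qᵢ) over the active causes.
P(wilting) = 0.073×0.74×0.36 + 0.78679×0.74×0.64 + 0.945307×0.26×0.36 + 0.987421×0.26×0.64 = 0.019447 + 0.372624 + 0.088481 + 0.164307 = 0.644859
The root rot-present share is 0.088481 + 0.164307 = 0.252788.
P(root rot | wilting) = 0.252788 / 0.644859 ≈ 0.3920

Pr[root rot | wilting] ≈ 0.3920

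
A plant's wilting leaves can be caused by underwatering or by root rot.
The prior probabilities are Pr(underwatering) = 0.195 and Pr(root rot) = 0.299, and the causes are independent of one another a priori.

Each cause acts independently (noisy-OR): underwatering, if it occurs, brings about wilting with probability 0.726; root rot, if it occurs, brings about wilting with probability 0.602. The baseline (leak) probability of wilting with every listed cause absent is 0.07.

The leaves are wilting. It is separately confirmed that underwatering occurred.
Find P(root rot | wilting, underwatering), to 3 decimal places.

Under noisy-OR, P(wilting | causes) = 1 − (1−0.07)·∏(1−qᵢ) over the active causes.
P(wilting | underwatering) = 0.74518×0.701 + 0.898582×0.299 = 0.522371 + 0.268676 = 0.791047
Restricting to configurations with root rot present: 0.898582×0.299 = 0.268676.
P(root rot | wilting, underwatering) = 0.268676 / 0.791047 ≈ 0.340

P(root rot | wilting, underwatering) ≈ 0.340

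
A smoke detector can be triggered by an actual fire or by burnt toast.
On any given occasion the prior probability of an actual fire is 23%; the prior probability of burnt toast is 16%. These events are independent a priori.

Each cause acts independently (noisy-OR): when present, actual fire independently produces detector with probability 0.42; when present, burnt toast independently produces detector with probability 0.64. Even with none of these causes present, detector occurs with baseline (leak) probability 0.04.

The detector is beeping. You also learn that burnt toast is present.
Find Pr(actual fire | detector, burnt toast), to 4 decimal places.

Pr(actual fire | detector, burnt toast) ≈ 0.2674

Under noisy-OR, P(detector | causes) = 1 − (1−0.04)·∏(1−qᵢ) over the active causes.
P(detector | burnt toast) = 0.6544×0.77 + 0.799552×0.23 = 0.503888 + 0.183897 = 0.687785
The actual fire-present share is 0.799552×0.23 = 0.183897.
So P(actual fire | detector, burnt toast) = 0.183897/0.687785 ≈ 0.2674.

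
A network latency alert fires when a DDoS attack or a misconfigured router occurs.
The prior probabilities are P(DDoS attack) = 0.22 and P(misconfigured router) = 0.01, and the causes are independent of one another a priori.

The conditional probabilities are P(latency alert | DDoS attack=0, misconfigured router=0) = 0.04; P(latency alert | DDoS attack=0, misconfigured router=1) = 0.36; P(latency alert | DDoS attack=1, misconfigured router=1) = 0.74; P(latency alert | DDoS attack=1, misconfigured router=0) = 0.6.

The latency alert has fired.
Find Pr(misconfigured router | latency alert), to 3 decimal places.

Pr(misconfigured router | latency alert) ≈ 0.027

For the numerator, keep only misconfigured router=true terms: 0.002808 + 0.001628 = 0.004436
Normalizer over all consistent configurations: 0.04*0.78*0.99 + 0.36*0.78*0.01 + 0.6*0.22*0.99 + 0.74*0.22*0.01 = 0.166004
Posterior = 0.004436 / 0.166004 ≈ 0.027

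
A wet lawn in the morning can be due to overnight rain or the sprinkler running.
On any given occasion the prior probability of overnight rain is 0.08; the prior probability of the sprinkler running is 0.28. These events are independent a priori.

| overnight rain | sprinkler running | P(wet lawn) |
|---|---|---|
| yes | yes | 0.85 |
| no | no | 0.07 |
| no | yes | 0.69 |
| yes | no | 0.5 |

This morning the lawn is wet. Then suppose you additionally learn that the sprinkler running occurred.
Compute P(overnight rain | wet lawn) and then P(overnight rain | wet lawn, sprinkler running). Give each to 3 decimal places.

Enumerate the 4 (overnight rain, sprinkler running) configurations and weight by the priors:
  P(wet lawn) = 0.07·0.92·0.72 + 0.69·0.92·0.28 + 0.5·0.08·0.72 + 0.85·0.08·0.28
        = 0.046368 + 0.177744 + 0.028800 + 0.019040 = 0.271952
The terms with overnight rain present sum to 0.047840, so
  P(overnight rain | wet lawn) = 0.047840 / 0.271952 ≈ 0.176

With the extra evidence:
P(wet lawn | sprinkler running) = 0.69×0.92 + 0.85×0.08 = 0.634800 + 0.068000 = 0.702800
The overnight rain-present share is 0.85×0.08 = 0.068000.
Hence the posterior is 0.068000/0.702800 ≈ 0.097.
The drop from 0.176 to 0.097 is the explaining-away (discounting) effect.

P(overnight rain | wet lawn) ≈ 0.176; P(overnight rain | wet lawn, sprinkler running) ≈ 0.097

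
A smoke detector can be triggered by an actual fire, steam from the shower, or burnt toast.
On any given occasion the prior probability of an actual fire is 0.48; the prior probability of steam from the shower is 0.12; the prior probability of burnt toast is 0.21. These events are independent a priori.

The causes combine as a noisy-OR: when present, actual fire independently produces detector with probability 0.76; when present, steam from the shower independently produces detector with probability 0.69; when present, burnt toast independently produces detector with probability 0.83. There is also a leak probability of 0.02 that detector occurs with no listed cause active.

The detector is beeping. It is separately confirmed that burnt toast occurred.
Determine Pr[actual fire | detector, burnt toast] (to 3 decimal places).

Under noisy-OR, P(detector | causes) = 1 − (1−0.02)·∏(1−qᵢ) over the active causes.
Enumerate the 4 (actual fire, steam from the shower) configurations and weight by the priors:
  P(detector | burnt toast) = 0.8334*0.52*0.88 + 0.948354*0.52*0.12 + 0.960016*0.48*0.88 + 0.987605*0.48*0.12
        = 0.381364 + 0.059177 + 0.405511 + 0.056886 = 0.902938
The terms with actual fire present sum to 0.462397, so
  P(actual fire | detector, burnt toast) = 0.462397 / 0.902938 ≈ 0.512

Pr[actual fire | detector, burnt toast] ≈ 0.512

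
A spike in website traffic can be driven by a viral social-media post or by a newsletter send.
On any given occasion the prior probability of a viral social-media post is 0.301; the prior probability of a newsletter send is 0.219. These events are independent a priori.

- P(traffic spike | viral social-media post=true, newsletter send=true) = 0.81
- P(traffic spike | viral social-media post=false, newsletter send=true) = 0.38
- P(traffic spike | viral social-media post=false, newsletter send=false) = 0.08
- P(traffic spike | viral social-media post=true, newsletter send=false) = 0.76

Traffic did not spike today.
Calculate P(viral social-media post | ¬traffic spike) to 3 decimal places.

P(viral social-media post | ¬traffic spike) ≈ 0.104

P(¬traffic spike) = 0.92×0.699×0.781 + 0.62×0.699×0.219 + 0.24×0.301×0.781 + 0.19×0.301×0.219 = 0.502245 + 0.094910 + 0.056419 + 0.012525 = 0.666099
The viral social-media post-present share is 0.056419 + 0.012525 = 0.068944.
So P(viral social-media post | ¬traffic spike) = 0.068944/0.666099 ≈ 0.104.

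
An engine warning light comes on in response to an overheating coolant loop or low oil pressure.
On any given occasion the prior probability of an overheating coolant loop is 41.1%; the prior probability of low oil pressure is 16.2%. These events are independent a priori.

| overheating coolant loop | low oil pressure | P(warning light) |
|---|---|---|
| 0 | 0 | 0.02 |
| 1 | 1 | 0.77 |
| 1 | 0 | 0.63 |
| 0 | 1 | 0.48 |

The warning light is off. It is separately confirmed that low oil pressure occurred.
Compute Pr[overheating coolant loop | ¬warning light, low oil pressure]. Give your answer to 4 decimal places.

Pr[overheating coolant loop | ¬warning light, low oil pressure] ≈ 0.2358

Sum P(¬warning light|·) weighted by the priors over both values of overheating coolant loop:
  P(¬warning light | low oil pressure) = 0.52×0.589 + 0.23×0.411
        = 0.306280 + 0.094530 = 0.400810
The terms with overheating coolant loop present sum to 0.094530, so
  P(overheating coolant loop | ¬warning light, low oil pressure) = 0.094530 / 0.400810 ≈ 0.2358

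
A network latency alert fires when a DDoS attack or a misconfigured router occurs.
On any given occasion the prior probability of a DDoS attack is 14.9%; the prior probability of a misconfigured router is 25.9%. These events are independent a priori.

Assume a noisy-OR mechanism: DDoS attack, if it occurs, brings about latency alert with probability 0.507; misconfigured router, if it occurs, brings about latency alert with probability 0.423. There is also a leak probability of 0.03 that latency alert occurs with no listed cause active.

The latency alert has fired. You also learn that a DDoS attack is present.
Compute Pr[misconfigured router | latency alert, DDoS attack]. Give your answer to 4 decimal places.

Pr[misconfigured router | latency alert, DDoS attack] ≈ 0.3266

Under noisy-OR, P(latency alert | causes) = 1 − (1−0.03)·∏(1−qᵢ) over the active causes.
Weight on misconfigured router=true, given the evidence: 0.724073·0.259 = 0.187535
Normalizer over all consistent configurations: 0.52179·0.741 + 0.724073·0.259 = 0.574181
Posterior = 0.187535 / 0.574181 ≈ 0.3266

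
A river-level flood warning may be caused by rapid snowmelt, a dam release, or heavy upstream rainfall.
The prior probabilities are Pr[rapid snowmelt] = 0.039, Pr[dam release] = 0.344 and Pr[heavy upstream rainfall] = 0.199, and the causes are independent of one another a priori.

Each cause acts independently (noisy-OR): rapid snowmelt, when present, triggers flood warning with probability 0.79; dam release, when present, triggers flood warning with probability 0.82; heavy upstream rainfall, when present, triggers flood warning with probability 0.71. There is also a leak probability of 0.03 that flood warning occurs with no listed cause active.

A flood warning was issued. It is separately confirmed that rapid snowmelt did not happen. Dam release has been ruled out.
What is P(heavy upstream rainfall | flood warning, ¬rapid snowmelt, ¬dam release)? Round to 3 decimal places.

Under noisy-OR, P(flood warning | causes) = 1 − (1−0.03)·∏(1−qᵢ) over the active causes.
P(flood warning | ¬rapid snowmelt, ¬dam release) = 0.03*0.801 + 0.7187*0.199 = 0.024030 + 0.143021 = 0.167051
Of this, 0.143021 comes from 0.7187*0.199 (the heavy upstream rainfall=true cases).
So P(heavy upstream rainfall | flood warning, ¬rapid snowmelt, ¬dam release) = 0.143021/0.167051 ≈ 0.856.

P(heavy upstream rainfall | flood warning, ¬rapid snowmelt, ¬dam release) ≈ 0.856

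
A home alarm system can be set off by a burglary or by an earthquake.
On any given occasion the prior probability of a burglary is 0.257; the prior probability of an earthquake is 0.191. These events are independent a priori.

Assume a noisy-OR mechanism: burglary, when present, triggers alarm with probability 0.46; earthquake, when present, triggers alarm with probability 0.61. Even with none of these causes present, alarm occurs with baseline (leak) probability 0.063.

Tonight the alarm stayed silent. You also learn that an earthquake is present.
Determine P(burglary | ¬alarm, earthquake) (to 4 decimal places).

P(burglary | ¬alarm, earthquake) ≈ 0.1574

Under noisy-OR, P(alarm | causes) = 1 − (1−0.063)·∏(1−qᵢ) over the active causes.
Numerator (weight on configurations with burglary): 0.197332*0.257 = 0.050714
Normalizer over all consistent configurations: 0.36543*0.743 + 0.197332*0.257 = 0.322228
Posterior = 0.050714 / 0.322228 ≈ 0.1574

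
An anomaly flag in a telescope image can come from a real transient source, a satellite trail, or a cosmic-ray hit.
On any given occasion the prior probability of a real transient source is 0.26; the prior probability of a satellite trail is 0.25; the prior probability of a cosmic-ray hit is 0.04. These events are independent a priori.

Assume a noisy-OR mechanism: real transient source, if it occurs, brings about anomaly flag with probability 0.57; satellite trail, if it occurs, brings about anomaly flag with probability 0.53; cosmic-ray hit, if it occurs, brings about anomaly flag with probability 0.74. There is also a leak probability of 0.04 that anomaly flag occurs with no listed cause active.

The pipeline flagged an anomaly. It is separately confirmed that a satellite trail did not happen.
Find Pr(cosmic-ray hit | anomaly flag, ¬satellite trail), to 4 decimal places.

Under noisy-OR, P(anomaly flag | causes) = 1 − (1−0.04)·∏(1−qᵢ) over the active causes.
Sum P(anomaly flag|·) weighted by the priors over the 4 (real transient source, cosmic-ray hit) configurations:
  P(anomaly flag | ¬satellite trail) = 0.04×0.74×0.96 + 0.7504×0.74×0.04 + 0.5872×0.26×0.96 + 0.892672×0.26×0.04
        = 0.028416 + 0.022212 + 0.146565 + 0.009284 = 0.206477
Configurations with cosmic-ray hit contribute 0.031496, so
  P(cosmic-ray hit | anomaly flag, ¬satellite trail) = 0.031496 / 0.206477 ≈ 0.1525

Pr(cosmic-ray hit | anomaly flag, ¬satellite trail) ≈ 0.1525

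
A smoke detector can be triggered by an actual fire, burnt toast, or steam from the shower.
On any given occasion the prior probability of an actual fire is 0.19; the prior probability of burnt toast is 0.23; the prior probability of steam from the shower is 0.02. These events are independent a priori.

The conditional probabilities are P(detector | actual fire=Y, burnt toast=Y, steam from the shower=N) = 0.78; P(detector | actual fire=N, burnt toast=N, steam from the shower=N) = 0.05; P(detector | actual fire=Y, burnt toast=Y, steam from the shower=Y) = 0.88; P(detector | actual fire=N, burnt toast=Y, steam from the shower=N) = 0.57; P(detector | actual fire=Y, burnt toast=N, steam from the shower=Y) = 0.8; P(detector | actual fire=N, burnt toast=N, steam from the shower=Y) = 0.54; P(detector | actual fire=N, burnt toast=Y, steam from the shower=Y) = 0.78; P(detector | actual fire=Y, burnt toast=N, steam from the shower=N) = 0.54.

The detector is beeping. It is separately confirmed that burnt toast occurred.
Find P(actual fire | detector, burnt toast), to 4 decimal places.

P(actual fire | detector, burnt toast) ≈ 0.2421

Numerator (weight on configurations with actual fire): 0.145236 + 0.003344 = 0.148580
Normalizer over all consistent configurations: 0.57·0.81·0.98 + 0.78·0.81·0.02 + 0.78·0.19·0.98 + 0.88·0.19·0.02 = 0.613682
Posterior = 0.148580 / 0.613682 ≈ 0.2421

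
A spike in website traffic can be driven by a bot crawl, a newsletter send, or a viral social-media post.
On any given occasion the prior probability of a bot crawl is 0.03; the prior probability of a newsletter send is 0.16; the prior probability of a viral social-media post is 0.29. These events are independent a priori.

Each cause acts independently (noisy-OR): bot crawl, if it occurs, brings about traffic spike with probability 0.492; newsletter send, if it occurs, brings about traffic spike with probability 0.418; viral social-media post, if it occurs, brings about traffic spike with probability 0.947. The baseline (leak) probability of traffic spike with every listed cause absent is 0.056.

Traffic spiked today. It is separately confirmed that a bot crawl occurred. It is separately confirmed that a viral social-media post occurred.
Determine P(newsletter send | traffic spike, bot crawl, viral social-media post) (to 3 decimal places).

Under noisy-OR, P(traffic spike | causes) = 1 − (1−0.056)·∏(1−qᵢ) over the active causes.
P(traffic spike | bot crawl, viral social-media post) = 0.974584*0.84 + 0.985208*0.16 = 0.818651 + 0.157633 = 0.976284
Restricting to configurations with newsletter send present: 0.985208*0.16 = 0.157633.
So P(newsletter send | traffic spike, bot crawl, viral social-media post) = 0.157633/0.976284 ≈ 0.161.

P(newsletter send | traffic spike, bot crawl, viral social-media post) ≈ 0.161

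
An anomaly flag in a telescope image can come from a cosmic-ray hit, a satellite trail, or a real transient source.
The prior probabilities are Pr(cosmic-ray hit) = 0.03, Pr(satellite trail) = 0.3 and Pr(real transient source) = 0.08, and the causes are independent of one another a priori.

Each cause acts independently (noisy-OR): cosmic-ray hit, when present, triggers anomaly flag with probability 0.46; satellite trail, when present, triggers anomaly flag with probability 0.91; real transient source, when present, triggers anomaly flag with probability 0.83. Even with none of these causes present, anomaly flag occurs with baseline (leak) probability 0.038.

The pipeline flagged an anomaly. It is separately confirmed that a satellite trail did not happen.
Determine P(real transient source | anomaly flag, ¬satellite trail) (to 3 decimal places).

P(real transient source | anomaly flag, ¬satellite trail) ≈ 0.587

Under noisy-OR, P(anomaly flag | causes) = 1 − (1−0.038)·∏(1−qᵢ) over the active causes.
For the numerator, keep only real transient source=true terms: 0.064909 + 0.002188 = 0.067097
Normalizer over all consistent configurations: 0.038·0.97·0.92 + 0.83646·0.97·0.08 + 0.48052·0.03·0.92 + 0.911688·0.03·0.08 = 0.114270
Posterior = 0.067097 / 0.114270 ≈ 0.587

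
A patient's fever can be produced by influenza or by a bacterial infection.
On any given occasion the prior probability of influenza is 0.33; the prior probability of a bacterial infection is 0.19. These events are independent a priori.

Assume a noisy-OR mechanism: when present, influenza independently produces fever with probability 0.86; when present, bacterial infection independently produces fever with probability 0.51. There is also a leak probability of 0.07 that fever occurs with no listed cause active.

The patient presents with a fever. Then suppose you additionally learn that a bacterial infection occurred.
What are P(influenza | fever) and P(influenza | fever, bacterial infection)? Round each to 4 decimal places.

P(influenza | fever) ≈ 0.7308; P(influenza | fever, bacterial infection) ≈ 0.4586

Under noisy-OR, P(fever | causes) = 1 − (1−0.07)·∏(1−qᵢ) over the active causes.
P(fever) = 0.07*0.67*0.81 + 0.5443*0.67*0.19 + 0.8698*0.33*0.81 + 0.936202*0.33*0.19 = 0.037989 + 0.069289 + 0.232498 + 0.058700 = 0.398476
Restricting to configurations with influenza present: 0.232498 + 0.058700 = 0.291198.
So P(influenza | fever) = 0.291198/0.398476 ≈ 0.7308.

Now also conditioning on bacterial infection=true:
Weight on influenza=true, given the evidence: 0.936202×0.33 = 0.308947
Denominator P(fever | bacterial infection): 0.5443×0.67 + 0.936202×0.33 = 0.673628
Posterior = 0.308947 / 0.673628 ≈ 0.4586
This is intercausal reasoning (explaining away): once bacterial infection accounts for the fever, influenza becomes less likely.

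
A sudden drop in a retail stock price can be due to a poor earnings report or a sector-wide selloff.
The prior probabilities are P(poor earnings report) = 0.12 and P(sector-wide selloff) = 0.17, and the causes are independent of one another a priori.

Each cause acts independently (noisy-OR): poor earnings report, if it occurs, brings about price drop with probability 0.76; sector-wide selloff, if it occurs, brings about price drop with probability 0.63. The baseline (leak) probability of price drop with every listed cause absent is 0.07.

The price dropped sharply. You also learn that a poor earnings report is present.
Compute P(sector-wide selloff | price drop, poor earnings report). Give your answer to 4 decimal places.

Under noisy-OR, P(price drop | causes) = 1 − (1−0.07)·∏(1−qᵢ) over the active causes.
Numerator (weight on configurations with sector-wide selloff): 0.917416*0.17 = 0.155961
The normalizing constant is 0.7768*0.83 + 0.917416*0.17 = 0.800705
P(sector-wide selloff | price drop, poor earnings report) = 0.155961/0.800705 ≈ 0.1948

P(sector-wide selloff | price drop, poor earnings report) ≈ 0.1948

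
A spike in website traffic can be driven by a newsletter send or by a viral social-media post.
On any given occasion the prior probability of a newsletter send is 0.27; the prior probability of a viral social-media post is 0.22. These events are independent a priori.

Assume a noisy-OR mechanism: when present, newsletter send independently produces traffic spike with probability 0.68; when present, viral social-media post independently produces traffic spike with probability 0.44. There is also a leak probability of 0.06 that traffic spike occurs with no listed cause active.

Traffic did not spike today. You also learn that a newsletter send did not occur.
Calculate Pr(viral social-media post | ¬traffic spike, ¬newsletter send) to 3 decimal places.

Pr(viral social-media post | ¬traffic spike, ¬newsletter send) ≈ 0.136

Under noisy-OR, P(traffic spike | causes) = 1 − (1−0.06)·∏(1−qᵢ) over the active causes.
By total probability over both values of viral social-media post:
  P(¬traffic spike | ¬newsletter send) = 0.94·0.78 + 0.5264·0.22
        = 0.733200 + 0.115808 = 0.849008
The terms with viral social-media post present sum to 0.115808, so
  P(viral social-media post | ¬traffic spike, ¬newsletter send) = 0.115808 / 0.849008 ≈ 0.136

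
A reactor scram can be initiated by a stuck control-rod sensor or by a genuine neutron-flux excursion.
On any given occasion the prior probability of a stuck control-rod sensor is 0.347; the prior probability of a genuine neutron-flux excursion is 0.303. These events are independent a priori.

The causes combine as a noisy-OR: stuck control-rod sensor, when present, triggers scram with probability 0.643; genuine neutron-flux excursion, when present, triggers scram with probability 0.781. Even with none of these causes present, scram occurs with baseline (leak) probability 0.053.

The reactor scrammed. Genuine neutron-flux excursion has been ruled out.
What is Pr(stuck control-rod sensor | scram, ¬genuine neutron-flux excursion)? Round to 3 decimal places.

Pr(stuck control-rod sensor | scram, ¬genuine neutron-flux excursion) ≈ 0.869

Under noisy-OR, P(scram | causes) = 1 − (1−0.053)·∏(1−qᵢ) over the active causes.
Enumerate both values of stuck control-rod sensor and weight by the priors:
  P(scram | ¬genuine neutron-flux excursion) = 0.053·0.653 + 0.661921·0.347
        = 0.034609 + 0.229687 = 0.264296
Keeping only the stuck control-rod sensor-present terms gives 0.229687, so
  P(stuck control-rod sensor | scram, ¬genuine neutron-flux excursion) = 0.229687 / 0.264296 ≈ 0.869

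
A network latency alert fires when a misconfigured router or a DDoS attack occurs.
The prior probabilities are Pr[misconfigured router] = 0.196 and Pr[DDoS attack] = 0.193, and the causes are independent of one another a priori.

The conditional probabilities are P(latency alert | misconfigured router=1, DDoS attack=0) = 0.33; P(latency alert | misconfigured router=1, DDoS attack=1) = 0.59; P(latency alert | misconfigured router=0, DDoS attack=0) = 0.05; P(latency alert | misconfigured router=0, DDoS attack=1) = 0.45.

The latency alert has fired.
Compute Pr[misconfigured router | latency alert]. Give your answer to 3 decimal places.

P(latency alert) = 0.05×0.804×0.807 + 0.45×0.804×0.193 + 0.33×0.196×0.807 + 0.59×0.196×0.193 = 0.032441 + 0.069827 + 0.052197 + 0.022319 = 0.176784
Of this, 0.074516 comes from 0.052197 + 0.022319 (the misconfigured router=true cases).
Hence the posterior is 0.074516/0.176784 ≈ 0.422.

Pr[misconfigured router | latency alert] ≈ 0.422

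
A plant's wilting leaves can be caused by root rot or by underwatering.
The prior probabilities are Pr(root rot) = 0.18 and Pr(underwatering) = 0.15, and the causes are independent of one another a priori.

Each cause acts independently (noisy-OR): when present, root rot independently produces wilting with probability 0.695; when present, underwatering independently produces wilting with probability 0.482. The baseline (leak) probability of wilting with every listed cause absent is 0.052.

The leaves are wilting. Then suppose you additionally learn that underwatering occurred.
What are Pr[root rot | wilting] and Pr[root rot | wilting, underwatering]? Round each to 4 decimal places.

Pr[root rot | wilting] ≈ 0.5713; Pr[root rot | wilting, underwatering] ≈ 0.2683

Under noisy-OR, P(wilting | causes) = 1 − (1−0.052)·∏(1−qᵢ) over the active causes.
P(wilting) = 0.052×0.82×0.85 + 0.508936×0.82×0.15 + 0.71086×0.18×0.85 + 0.850225×0.18×0.15 = 0.036244 + 0.062599 + 0.108762 + 0.022956 = 0.230561
Of this, 0.131718 comes from 0.108762 + 0.022956 (the root rot=true cases).
So P(root rot | wilting) = 0.131718/0.230561 ≈ 0.5713.

With the extra evidence:
Sum P(wilting|·) weighted by the priors over both values of root rot:
  P(wilting | underwatering) = 0.508936·0.82 + 0.850225·0.18
        = 0.417328 + 0.153040 = 0.570368
Keeping only the root rot-present terms gives 0.153040, so
  P(root rot | wilting, underwatering) = 0.153040 / 0.570368 ≈ 0.2683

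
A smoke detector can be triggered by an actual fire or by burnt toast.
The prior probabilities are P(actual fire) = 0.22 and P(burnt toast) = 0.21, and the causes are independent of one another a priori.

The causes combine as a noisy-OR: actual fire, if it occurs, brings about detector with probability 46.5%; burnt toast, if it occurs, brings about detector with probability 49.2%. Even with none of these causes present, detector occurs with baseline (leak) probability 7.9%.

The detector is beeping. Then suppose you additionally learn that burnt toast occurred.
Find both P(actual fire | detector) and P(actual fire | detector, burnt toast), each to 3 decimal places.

P(actual fire | detector) ≈ 0.475; P(actual fire | detector, burnt toast) ≈ 0.284

Under noisy-OR, P(detector | causes) = 1 − (1−0.079)·∏(1−qᵢ) over the active causes.
P(detector) = 0.079×0.78×0.79 + 0.532132×0.78×0.21 + 0.507265×0.22×0.79 + 0.749691×0.22×0.21 = 0.048680 + 0.087163 + 0.088163 + 0.034636 = 0.258642
Restricting to configurations with actual fire present: 0.088163 + 0.034636 = 0.122799.
So P(actual fire | detector) = 0.122799/0.258642 ≈ 0.475.

Now also conditioning on burnt toast=true:
P(detector | burnt toast) = 0.532132×0.78 + 0.749691×0.22 = 0.415063 + 0.164932 = 0.579995
Of this, 0.164932 comes from 0.749691×0.22 (the actual fire=true cases).
Hence the posterior is 0.164932/0.579995 ≈ 0.284.
The drop from 0.475 to 0.284 is the explaining-away (discounting) effect.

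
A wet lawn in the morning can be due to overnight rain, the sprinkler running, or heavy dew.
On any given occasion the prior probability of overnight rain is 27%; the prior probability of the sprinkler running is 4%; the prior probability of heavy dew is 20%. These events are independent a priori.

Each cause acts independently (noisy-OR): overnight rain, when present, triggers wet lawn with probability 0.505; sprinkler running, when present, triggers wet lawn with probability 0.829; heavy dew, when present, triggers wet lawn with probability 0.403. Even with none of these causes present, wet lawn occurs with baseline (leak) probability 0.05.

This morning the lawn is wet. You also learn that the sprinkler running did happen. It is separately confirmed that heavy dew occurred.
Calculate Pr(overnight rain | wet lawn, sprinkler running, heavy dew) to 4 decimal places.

Under noisy-OR, P(wet lawn | causes) = 1 − (1−0.05)·∏(1−qᵢ) over the active causes.
P(wet lawn | sprinkler running, heavy dew) = 0.903017*0.73 + 0.951994*0.27 = 0.659202 + 0.257038 = 0.916240
Of this, 0.257038 comes from 0.951994*0.27 (the overnight rain=true cases).
P(overnight rain | wet lawn, sprinkler running, heavy dew) = 0.257038 / 0.916240 ≈ 0.2805

Pr(overnight rain | wet lawn, sprinkler running, heavy dew) ≈ 0.2805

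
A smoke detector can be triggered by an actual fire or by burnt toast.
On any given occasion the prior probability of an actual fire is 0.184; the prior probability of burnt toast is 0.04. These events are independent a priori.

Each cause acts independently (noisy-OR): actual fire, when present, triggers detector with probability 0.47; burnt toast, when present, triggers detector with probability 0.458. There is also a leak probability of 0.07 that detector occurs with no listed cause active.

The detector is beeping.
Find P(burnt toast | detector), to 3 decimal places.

P(burnt toast | detector) ≈ 0.130

Under noisy-OR, P(detector | causes) = 1 − (1−0.07)·∏(1−qᵢ) over the active causes.
Weight on burnt toast=true, given the evidence: 0.016187 + 0.005394 = 0.021581
Denominator P(detector): 0.07·0.816·0.96 + 0.49594·0.816·0.04 + 0.5071·0.184·0.96 + 0.732848·0.184·0.04 = 0.165990
P(burnt toast | detector) = 0.021581/0.165990 ≈ 0.130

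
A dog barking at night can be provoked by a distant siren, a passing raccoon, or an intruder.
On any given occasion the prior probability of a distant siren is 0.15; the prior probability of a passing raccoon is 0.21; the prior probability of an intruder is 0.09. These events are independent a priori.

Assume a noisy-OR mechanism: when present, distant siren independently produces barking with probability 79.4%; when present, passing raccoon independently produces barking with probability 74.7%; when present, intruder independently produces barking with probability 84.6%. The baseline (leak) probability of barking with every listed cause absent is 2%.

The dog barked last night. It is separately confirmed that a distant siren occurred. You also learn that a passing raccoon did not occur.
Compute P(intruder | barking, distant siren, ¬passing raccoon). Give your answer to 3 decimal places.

Under noisy-OR, P(barking | causes) = 1 − (1−0.02)·∏(1−qᵢ) over the active causes.
P(barking | distant siren, ¬passing raccoon) = 0.79812*0.91 + 0.96891*0.09 = 0.726289 + 0.087202 = 0.813491
Of this, 0.087202 comes from 0.96891*0.09 (the intruder=true cases).
P(intruder | barking, distant siren, ¬passing raccoon) = 0.087202 / 0.813491 ≈ 0.107

P(intruder | barking, distant siren, ¬passing raccoon) ≈ 0.107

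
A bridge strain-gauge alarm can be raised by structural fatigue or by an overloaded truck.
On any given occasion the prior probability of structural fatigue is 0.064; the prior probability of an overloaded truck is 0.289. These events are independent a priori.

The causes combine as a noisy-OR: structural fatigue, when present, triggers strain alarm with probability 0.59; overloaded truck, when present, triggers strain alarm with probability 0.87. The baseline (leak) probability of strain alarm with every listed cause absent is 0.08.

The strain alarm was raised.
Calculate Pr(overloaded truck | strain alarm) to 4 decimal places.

Under noisy-OR, P(strain alarm | causes) = 1 − (1−0.08)·∏(1−qᵢ) over the active causes.
P(strain alarm) = 0.08×0.936×0.711 + 0.8804×0.936×0.289 + 0.6228×0.064×0.711 + 0.950964×0.064×0.289 = 0.053240 + 0.238152 + 0.028340 + 0.017589 = 0.337321
The overloaded truck-present share is 0.238152 + 0.017589 = 0.255741.
Hence the posterior is 0.255741/0.337321 ≈ 0.7582.

Pr(overloaded truck | strain alarm) ≈ 0.7582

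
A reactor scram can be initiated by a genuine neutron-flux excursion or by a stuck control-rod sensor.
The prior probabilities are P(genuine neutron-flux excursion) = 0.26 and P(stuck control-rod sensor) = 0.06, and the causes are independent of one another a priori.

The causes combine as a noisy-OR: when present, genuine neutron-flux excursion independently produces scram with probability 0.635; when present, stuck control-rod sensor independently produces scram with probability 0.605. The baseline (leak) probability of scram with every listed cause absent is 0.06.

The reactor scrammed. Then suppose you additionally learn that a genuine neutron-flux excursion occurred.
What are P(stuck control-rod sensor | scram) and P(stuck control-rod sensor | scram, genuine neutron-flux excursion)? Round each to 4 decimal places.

P(stuck control-rod sensor | scram) ≈ 0.1699; P(stuck control-rod sensor | scram, genuine neutron-flux excursion) ≈ 0.0775

Under noisy-OR, P(scram | causes) = 1 − (1−0.06)·∏(1−qᵢ) over the active causes.
For the numerator, keep only stuck control-rod sensor=true terms: 0.027914 + 0.013486 = 0.041400
The normalizing constant is 0.06·0.74·0.94 + 0.6287·0.74·0.06 + 0.6569·0.26·0.94 + 0.864475·0.26·0.06 = 0.243682
P(stuck control-rod sensor | scram) = 0.041400/0.243682 ≈ 0.1699

With the extra evidence:
Weight on stuck control-rod sensor=true, given the evidence: 0.864475*0.06 = 0.051868
Normalizer over all consistent configurations: 0.6569*0.94 + 0.864475*0.06 = 0.669354
Posterior = 0.051868 / 0.669354 ≈ 0.0775
Conditioning on genuine neutron-flux excursion lowers the posterior on stuck control-rod sensor: the classic explaining-away effect in a common-effect structure.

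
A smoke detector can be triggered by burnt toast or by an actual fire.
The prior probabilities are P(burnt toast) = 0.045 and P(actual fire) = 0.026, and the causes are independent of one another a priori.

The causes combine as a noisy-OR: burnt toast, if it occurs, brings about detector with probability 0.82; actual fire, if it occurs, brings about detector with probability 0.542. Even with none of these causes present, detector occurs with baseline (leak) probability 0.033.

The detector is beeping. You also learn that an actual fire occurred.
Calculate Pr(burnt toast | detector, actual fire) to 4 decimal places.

Under noisy-OR, P(detector | causes) = 1 − (1−0.033)·∏(1−qᵢ) over the active causes.
P(detector | actual fire) = 0.557114·0.955 + 0.920281·0.045 = 0.532044 + 0.041413 = 0.573457
The burnt toast-present share is 0.920281·0.045 = 0.041413.
Hence the posterior is 0.041413/0.573457 ≈ 0.0722.

Pr(burnt toast | detector, actual fire) ≈ 0.0722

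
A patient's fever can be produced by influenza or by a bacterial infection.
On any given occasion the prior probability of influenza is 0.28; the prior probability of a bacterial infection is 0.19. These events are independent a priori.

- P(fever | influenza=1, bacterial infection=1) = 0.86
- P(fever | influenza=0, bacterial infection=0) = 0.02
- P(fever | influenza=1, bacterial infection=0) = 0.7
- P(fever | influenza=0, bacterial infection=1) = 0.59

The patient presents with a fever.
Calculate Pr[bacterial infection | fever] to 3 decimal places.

Enumerate the 4 (influenza, bacterial infection) configurations and weight by the priors:
  P(fever) = 0.02×0.72×0.81 + 0.59×0.72×0.19 + 0.7×0.28×0.81 + 0.86×0.28×0.19
        = 0.011664 + 0.080712 + 0.158760 + 0.045752 = 0.296888
Configurations with bacterial infection contribute 0.126464, so
  P(bacterial infection | fever) = 0.126464 / 0.296888 ≈ 0.426

Pr[bacterial infection | fever] ≈ 0.426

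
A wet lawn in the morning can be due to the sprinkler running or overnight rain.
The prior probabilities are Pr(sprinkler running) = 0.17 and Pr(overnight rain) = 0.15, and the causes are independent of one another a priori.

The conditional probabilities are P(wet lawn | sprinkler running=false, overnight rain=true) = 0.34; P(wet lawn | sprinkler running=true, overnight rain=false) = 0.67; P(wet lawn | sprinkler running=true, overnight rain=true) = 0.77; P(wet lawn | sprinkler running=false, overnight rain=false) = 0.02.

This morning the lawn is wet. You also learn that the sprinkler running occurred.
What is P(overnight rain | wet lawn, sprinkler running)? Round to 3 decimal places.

P(wet lawn | sprinkler running) = 0.67×0.85 + 0.77×0.15 = 0.569500 + 0.115500 = 0.685000
Restricting to configurations with overnight rain present: 0.77×0.15 = 0.115500.
So P(overnight rain | wet lawn, sprinkler running) = 0.115500/0.685000 ≈ 0.169.

P(overnight rain | wet lawn, sprinkler running) ≈ 0.169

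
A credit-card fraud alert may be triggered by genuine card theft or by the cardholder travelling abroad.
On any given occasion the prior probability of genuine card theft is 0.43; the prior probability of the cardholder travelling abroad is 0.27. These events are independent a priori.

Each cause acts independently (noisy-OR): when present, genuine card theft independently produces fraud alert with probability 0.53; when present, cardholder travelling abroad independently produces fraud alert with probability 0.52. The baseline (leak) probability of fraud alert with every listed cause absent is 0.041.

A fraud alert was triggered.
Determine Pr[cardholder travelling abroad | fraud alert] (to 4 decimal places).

Pr[cardholder travelling abroad | fraud alert] ≈ 0.4788

Under noisy-OR, P(fraud alert | causes) = 1 − (1−0.041)·∏(1−qᵢ) over the active causes.
P(fraud alert) = 0.041·0.57·0.73 + 0.53968·0.57·0.27 + 0.54927·0.43·0.73 + 0.78365·0.43·0.27 = 0.017060 + 0.083057 + 0.172416 + 0.090982 = 0.363515
The cardholder travelling abroad-present share is 0.083057 + 0.090982 = 0.174039.
Hence the posterior is 0.174039/0.363515 ≈ 0.4788.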